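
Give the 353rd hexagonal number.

The 353rd hexagonal number is n(2n−1) with n = 353.
353·(2·353 − 1) = 353·705 = 248865.

248865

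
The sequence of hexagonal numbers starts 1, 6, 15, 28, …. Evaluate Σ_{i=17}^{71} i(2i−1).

238260

Σ i(2i−1) = 2Σi² − Σi over i = 17..71.
Σi = 2556 − 136 = 2420 and Σi² = 121836 − 1496 = 120340.
2·120340 − 1·2420 = 238260.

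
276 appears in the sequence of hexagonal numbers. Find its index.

12

Set n(2n−1) = 276, giving 2n² − n − 276 = 0.
So n = (1 + 47) / 4 = 48/4 = 12.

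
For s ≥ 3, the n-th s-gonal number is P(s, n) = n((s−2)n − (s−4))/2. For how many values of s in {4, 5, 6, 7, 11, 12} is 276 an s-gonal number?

s = 4: P(4, 16) = 256 and P(4, 17) = 289; 276 is not s-gonal.
s = 5: P(5, 13) = 247 and P(5, 14) = 287; 276 is not s-gonal.
s = 6: P(6, 12) = 276. ✓
s = 7: P(7, 10) = 235 and P(7, 11) = 286; 276 is not s-gonal.
s = 11: P(11, 8) = 260 and P(11, 9) = 333; 276 is not s-gonal.
s = 12: P(12, 7) = 217 and P(12, 8) = 288; 276 is not s-gonal.
Hits: s ∈ {6} → 1.

1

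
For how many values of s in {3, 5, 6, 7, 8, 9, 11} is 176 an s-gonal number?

2

s = 3: P(3, 18) = 171 and P(3, 19) = 190; 176 is not s-gonal.
s = 5: P(5, 11) = 176. ✓
s = 6: P(6, 9) = 153 and P(6, 10) = 190; 176 is not s-gonal.
s = 7: P(7, 8) = 148 and P(7, 9) = 189; 176 is not s-gonal.
s = 8: P(8, 8) = 176. ✓
s = 9: P(9, 7) = 154 and P(9, 8) = 204; 176 is not s-gonal.
s = 11: P(11, 6) = 141 and P(11, 7) = 196; 176 is not s-gonal.
Hits: s ∈ {5, 8} → 2.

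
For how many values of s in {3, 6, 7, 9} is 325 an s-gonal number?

3

s = 3: P(3, 25) = 325. ✓
s = 6: P(6, 13) = 325. ✓
s = 7: P(7, 11) = 286 and P(7, 12) = 342; 325 is not s-gonal.
s = 9: P(9, 10) = 325. ✓
Hits: s ∈ {3, 6, 9} → 3.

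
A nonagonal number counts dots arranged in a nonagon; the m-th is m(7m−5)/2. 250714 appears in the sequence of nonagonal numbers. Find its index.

Set n(7n−5)/2 = 250714, giving 7n² − 5n − 501428 = 0.
The discriminant is 25 + 56·250714 = 14040009, and √14040009 = 3747.
So n = (5 + 3747) / 14 = 3752/14 = 268.

268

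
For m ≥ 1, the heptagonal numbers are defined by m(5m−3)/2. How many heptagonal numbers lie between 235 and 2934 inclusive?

25

The n-th heptagonal number is n(5n−3)/2.
Smallest index with value ≥ 235: n = 10 (giving 235).
Largest index with value ≤ 2934: n = 34 (giving 2839).
Indices 10 through 34: 25 terms.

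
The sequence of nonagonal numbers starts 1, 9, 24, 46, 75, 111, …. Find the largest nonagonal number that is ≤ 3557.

3504

Solve n(7n−5)/2 ≤ 3557 for integer n.
n = 32 gives 3504 ≤ 3557, while n = 33 gives 3729 > 3557; so the answer is 3504.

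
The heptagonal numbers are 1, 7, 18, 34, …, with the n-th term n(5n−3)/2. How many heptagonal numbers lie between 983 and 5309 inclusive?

The n-th heptagonal number is n(5n−3)/2.
Smallest index with value ≥ 983: n = 21 (giving 1071).
Largest index with value ≤ 5309: n = 46 (giving 5221).
Indices 21 through 46: 26 terms.

26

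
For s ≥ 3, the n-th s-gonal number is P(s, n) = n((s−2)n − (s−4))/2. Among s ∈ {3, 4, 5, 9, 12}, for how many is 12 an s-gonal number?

2

s = 3: P(3, 4) = 10 and P(3, 5) = 15; 12 is not s-gonal.
s = 4: P(4, 3) = 9 and P(4, 4) = 16; 12 is not s-gonal.
s = 5: P(5, 3) = 12. ✓
s = 9: P(9, 2) = 9 and P(9, 3) = 24; 12 is not s-gonal.
s = 12: P(12, 2) = 12. ✓
Hits: s ∈ {5, 12} → 2.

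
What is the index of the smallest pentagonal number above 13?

Solve n(3n−1)/2 > 13 for integer n.
The largest n with value ≤ 13 is 3 (since 12 ≤ 13 < 22), so the first above is n = 4, value 22.

4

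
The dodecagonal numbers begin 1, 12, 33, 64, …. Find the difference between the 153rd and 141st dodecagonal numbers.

153·(5·153 − 4) = 116433 and 141·(5·141 − 4) = 98841.
Difference: 116433 − 98841 = 17592.

17592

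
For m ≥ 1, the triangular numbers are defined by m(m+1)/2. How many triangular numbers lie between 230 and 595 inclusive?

The n-th triangular number is n(n+1)/2.
Smallest index with value ≥ 230: n = 21 (giving 231).
Largest index with value ≤ 595: n = 34 (giving 595).
Indices 21 through 34: 14 terms.

14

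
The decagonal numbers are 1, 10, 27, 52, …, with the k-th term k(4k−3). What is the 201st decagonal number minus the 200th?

1601

Consecutive decagonal numbers differ by 8n − 7: here 8·201 − 7 = 1601.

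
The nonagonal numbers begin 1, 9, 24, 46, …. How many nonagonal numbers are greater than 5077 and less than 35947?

63

The n-th nonagonal number is n(7n−5)/2.
Smallest index with value > 5077: n = 39 (giving 5226).
Largest index with value < 35947: n = 101 (giving 35451).
Indices 39 through 101: 63 terms.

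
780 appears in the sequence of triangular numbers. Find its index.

Set n(n+1)/2 = 780, giving n² + n − 1560 = 0.
The discriminant is 1 + 8·780 = 6241, and √6241 = 79.
So n = (-1 + 79) / 2 = 78/2 = 39.

39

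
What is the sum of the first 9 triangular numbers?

165

Σ i(i+1)/2 = (Σi² + Σi) / 2 over i = 1..9.
Σi = 45 and Σi² = 285.
(1·285 + 1·45) / 2 = 330/2 = 165.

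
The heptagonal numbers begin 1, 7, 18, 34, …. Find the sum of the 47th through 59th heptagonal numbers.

Σ i(5i−3)/2 = (5Σi² − 3Σi) / 2 over i = 47..59.
Σi = 1770 − 1081 = 689 and Σi² = 70210 − 33511 = 36699.
(5·36699 − 3·689) / 2 = 181428/2 = 90714.

90714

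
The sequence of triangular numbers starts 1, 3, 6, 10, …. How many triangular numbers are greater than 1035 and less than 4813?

The n-th triangular number is n(n+1)/2.
Smallest index with value > 1035: n = 46 (giving 1081).
Largest index with value < 4813: n = 97 (giving 4753).
Indices 46 through 97: 52 terms.

52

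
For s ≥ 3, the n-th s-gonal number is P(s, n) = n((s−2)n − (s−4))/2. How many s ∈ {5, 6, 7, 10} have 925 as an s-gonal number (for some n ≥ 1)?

s = 5: P(5, 25) = 925. ✓
s = 6: P(6, 21) = 861 and P(6, 22) = 946; 925 is not s-gonal.
s = 7: P(7, 19) = 874 and P(7, 20) = 970; 925 is not s-gonal.
s = 10: P(10, 15) = 855 and P(10, 16) = 976; 925 is not s-gonal.
Hits: s ∈ {5} → 1.

1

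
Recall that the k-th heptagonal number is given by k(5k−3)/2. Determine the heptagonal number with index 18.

783

The 18th heptagonal number is n(5n−3)/2 with n = 18.
18·(5·18 − 3)/2 = 18·87/2 = 783.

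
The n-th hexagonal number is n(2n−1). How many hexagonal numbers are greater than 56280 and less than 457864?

The n-th hexagonal number is n(2n−1).
Smallest index with value > 56280: n = 169 (giving 56953).
Largest index with value < 457864: n = 478 (giving 456490).
Indices 169 through 478: 310 terms.

310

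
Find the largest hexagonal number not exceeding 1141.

Solve n(2n−1) ≤ 1141 for integer n.
n = 24 gives 1128 ≤ 1141, while n = 25 gives 1225 > 1141; so the answer is 1128.

1128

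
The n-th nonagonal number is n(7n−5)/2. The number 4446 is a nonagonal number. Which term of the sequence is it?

Set n(7n−5)/2 = 4446, giving 7n² − 5n − 8892 = 0.
So n = (5 + 499) / 14 = 504/14 = 36.

36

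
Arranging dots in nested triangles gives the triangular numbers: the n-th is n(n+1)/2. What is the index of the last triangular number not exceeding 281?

23

Solve n(n+1)/2 ≤ 281 for integer n.
n = 23 gives 276 ≤ 281, while n = 24 gives 300 > 281; so the answer is index 23.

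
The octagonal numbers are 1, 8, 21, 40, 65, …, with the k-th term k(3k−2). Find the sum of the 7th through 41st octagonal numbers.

69510

Σ i(3i−2) = 3Σi² − 2Σi over i = 7..41.
Σi = 861 − 21 = 840 and Σi² = 23821 − 91 = 23730.
3·23730 − 2·840 = 69510.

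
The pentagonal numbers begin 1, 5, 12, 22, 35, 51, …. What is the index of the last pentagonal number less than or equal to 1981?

36

Solve n(3n−1)/2 ≤ 1981 for integer n.
n = 36 gives 1926 ≤ 1981, while n = 37 gives 2035 > 1981; so the answer is index 36.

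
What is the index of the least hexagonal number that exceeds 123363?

249

Solve n(2n−1) > 123363 for integer n.
The largest n with value ≤ 123363 is 248 (since 122760 ≤ 123363 < 123753), so the first above is n = 249, value 123753.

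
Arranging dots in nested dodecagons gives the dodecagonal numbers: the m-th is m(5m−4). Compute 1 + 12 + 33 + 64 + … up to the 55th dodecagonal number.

Σ i(5i−4) = 5Σi² − 4Σi over i = 1..55.
Σi = 1540 and Σi² = 56980.
5·56980 − 4·1540 = 278740.

278740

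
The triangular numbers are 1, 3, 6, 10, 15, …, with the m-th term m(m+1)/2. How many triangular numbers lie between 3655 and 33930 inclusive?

176

The n-th triangular number is n(n+1)/2.
Smallest index with value ≥ 3655: n = 85 (giving 3655).
Largest index with value ≤ 33930: n = 260 (giving 33930).
Indices 85 through 260: 176 terms.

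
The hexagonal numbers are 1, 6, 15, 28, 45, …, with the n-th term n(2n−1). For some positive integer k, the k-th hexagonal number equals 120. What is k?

Set n(2n−1) = 120, giving 2n² − n − 120 = 0.
So n = (1 + 31) / 4 = 32/4 = 8.
Check: 8·(2·8 − 1) = 120. ✓

8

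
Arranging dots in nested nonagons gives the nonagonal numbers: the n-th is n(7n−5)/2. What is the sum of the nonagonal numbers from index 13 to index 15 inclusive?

1960

Σ i(7i−5)/2 = (7Σi² − 5Σi) / 2 over i = 13..15.
Σi = 120 − 78 = 42 and Σi² = 1240 − 650 = 590.
(7·590 − 5·42) / 2 = 3920/2 = 1960.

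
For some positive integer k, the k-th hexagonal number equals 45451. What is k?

Set n(2n−1) = 45451, giving 2n² − n − 45451 = 0.
The discriminant is 1 + 8·45451 = 363609, and √363609 = 603.
So n = (1 + 603) / 4 = 604/4 = 151.
Check: 151·(2·151 − 1) = 45451. ✓

151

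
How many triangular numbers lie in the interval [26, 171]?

12

The n-th triangular number is n(n+1)/2.
Smallest index with value ≥ 26: n = 7 (giving 28).
Largest index with value ≤ 171: n = 18 (giving 171).
Indices 7 through 18: 12 terms.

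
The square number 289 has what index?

17

We need n² = 289, so n = √289 = 17.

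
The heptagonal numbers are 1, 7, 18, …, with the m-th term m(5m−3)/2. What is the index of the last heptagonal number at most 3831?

Solve n(5n−3)/2 ≤ 3831 for integer n.
n = 39 gives 3744 ≤ 3831, while n = 40 gives 3940 > 3831; so the answer is index 39.

39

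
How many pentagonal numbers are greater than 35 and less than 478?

13

The n-th pentagonal number is n(3n−1)/2.
Smallest index with value > 35: n = 6 (giving 51).
Largest index with value < 478: n = 18 (giving 477).
Indices 6 through 18: 13 terms.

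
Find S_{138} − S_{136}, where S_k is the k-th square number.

548

138² = 19044 and 136² = 18496.
Difference: 19044 − 18496 = 548.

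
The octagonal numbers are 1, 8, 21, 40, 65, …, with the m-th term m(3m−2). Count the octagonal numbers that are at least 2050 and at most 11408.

The n-th octagonal number is n(3n−2).
Smallest index with value ≥ 2050: n = 27 (giving 2133).
Largest index with value ≤ 11408: n = 62 (giving 11408).
Indices 27 through 62: 36 terms.

36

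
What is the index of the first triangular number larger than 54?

Solve n(n+1)/2 > 54 for integer n.
The largest n with value ≤ 54 is 9 (since 45 ≤ 54 < 55), so the first above is n = 10, value 55.

10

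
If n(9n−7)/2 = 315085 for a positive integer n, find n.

265

Set n(9n−7)/2 = 315085, giving 9n² − 7n − 630170 = 0.
The discriminant is 49 + 72·315085 = 22686169, and √22686169 = 4763.
So n = (7 + 4763) / 18 = 4770/18 = 265.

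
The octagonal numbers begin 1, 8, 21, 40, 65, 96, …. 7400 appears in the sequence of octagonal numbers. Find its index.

50

Set n(3n−2) = 7400, giving 3n² − 2n − 7400 = 0.
So n = (2 + 298) / 6 = 300/6 = 50.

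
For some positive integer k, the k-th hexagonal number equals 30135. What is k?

Set n(2n−1) = 30135, giving 2n² − n − 30135 = 0.
The discriminant is 1 + 8·30135 = 241081, and √241081 = 491.
So n = (1 + 491) / 4 = 492/4 = 123.

123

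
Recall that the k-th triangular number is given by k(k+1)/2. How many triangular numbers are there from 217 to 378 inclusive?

7

The n-th triangular number is n(n+1)/2.
Smallest index with value ≥ 217: n = 21 (giving 231).
Largest index with value ≤ 378: n = 27 (giving 378).
Indices 21 through 27: 7 terms.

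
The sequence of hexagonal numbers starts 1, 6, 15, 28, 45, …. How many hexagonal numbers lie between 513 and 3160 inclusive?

24

The n-th hexagonal number is n(2n−1).
Smallest index with value ≥ 513: n = 17 (giving 561).
Largest index with value ≤ 3160: n = 40 (giving 3160).
Indices 17 through 40: 24 terms.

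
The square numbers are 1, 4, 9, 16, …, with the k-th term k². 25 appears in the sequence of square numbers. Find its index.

We need n² = 25, so n = √25 = 5.

5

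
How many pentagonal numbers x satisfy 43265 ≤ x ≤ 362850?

323

The n-th pentagonal number is n(3n−1)/2.
Smallest index with value ≥ 43265: n = 170 (giving 43265).
Largest index with value ≤ 362850: n = 492 (giving 362850).
Indices 170 through 492: 323 terms.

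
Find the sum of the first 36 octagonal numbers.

Σ i(3i−2) = 3Σi² − 2Σi over i = 1..36.
Σi = 666 and Σi² = 16206.
3·16206 − 2·666 = 47286.

47286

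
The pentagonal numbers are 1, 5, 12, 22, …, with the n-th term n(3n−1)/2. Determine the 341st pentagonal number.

The 341st pentagonal number is n(3n−1)/2 with n = 341.
341·(3·341 − 1)/2 = 341·1022/2 = 341·511 = 174251.

174251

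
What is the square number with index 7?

49

The 7th square number is n² with n = 7.
7² = 49.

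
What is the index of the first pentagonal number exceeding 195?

12

Solve n(3n−1)/2 > 195 for integer n.
The largest n with value ≤ 195 is 11 (since 176 ≤ 195 < 210), so the first above is n = 12, value 210.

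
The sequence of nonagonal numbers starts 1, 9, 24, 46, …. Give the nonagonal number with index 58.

The 58th nonagonal number is n(7n−5)/2 with n = 58.
58·(7·58 − 5)/2 = 58·401/2 = 11629.

11629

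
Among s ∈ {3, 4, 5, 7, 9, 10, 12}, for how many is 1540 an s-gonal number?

2

s = 3: P(3, 55) = 1540. ✓
s = 4: P(4, 39) = 1521 and P(4, 40) = 1600; 1540 is not s-gonal.
s = 5: P(5, 32) = 1520 and P(5, 33) = 1617; 1540 is not s-gonal.
s = 7: P(7, 25) = 1525 and P(7, 26) = 1651; 1540 is not s-gonal.
s = 9: P(9, 21) = 1491 and P(9, 22) = 1639; 1540 is not s-gonal.
s = 10: P(10, 20) = 1540. ✓
s = 12: P(12, 17) = 1377 and P(12, 18) = 1548; 1540 is not s-gonal.
Hits: s ∈ {3, 10} → 2.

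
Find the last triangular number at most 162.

153

Solve n(n+1)/2 ≤ 162 for integer n.
n = 17 gives 153 ≤ 162, while n = 18 gives 171 > 162; so the answer is 153.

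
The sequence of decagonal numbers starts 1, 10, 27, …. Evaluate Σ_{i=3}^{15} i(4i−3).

4589

Σ i(4i−3) = 4Σi² − 3Σi over i = 3..15.
Σi = 120 − 3 = 117 and Σi² = 1240 − 5 = 1235.
4·1235 − 3·117 = 4589.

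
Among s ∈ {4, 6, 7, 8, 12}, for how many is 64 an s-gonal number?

2

s = 4: P(4, 8) = 64. ✓
s = 6: P(6, 5) = 45 and P(6, 6) = 66; 64 is not s-gonal.
s = 7: P(7, 5) = 55 and P(7, 6) = 81; 64 is not s-gonal.
s = 8: P(8, 4) = 40 and P(8, 5) = 65; 64 is not s-gonal.
s = 12: P(12, 4) = 64. ✓
Hits: s ∈ {4, 12} → 2.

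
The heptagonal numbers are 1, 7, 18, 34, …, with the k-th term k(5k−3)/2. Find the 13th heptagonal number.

403

The 13th heptagonal number is n(5n−3)/2 with n = 13.
13·(5·13 − 3)/2 = 13·62/2 = 13·31 = 403.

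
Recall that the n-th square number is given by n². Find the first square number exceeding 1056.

1089

Solve n² > 1056 for integer n.
The largest n with value ≤ 1056 is 32 (since 1024 ≤ 1056 < 1089), so the first above is n = 33, value 1089.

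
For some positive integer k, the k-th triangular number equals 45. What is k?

9

Set n(n+1)/2 = 45, giving n² + n − 90 = 0.
The discriminant is 1 + 8·45 = 361, and √361 = 19.
So n = (-1 + 19) / 2 = 18/2 = 9.
Check: 9·10/2 = 45. ✓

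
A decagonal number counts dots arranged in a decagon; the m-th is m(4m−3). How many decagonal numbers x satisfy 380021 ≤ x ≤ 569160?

69

The n-th decagonal number is n(4n−3).
Smallest index with value ≥ 380021: n = 309 (giving 380997).
Largest index with value ≤ 569160: n = 377 (giving 567385).
Indices 309 through 377: 69 terms.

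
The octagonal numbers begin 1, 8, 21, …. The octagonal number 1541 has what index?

Set n(3n−2) = 1541, giving 3n² − 2n − 1541 = 0.
The discriminant is 4 + 12·1541 = 18496, and √18496 = 136.
So n = (2 + 136) / 6 = 138/6 = 23.
Check: 23·(3·23 − 2) = 1541. ✓

23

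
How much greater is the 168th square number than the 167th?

n² − (n−1)² = 2n − 1, so 168² − 167² = 2·168 − 1 = 335.

335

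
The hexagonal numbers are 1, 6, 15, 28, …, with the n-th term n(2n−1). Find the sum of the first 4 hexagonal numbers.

Σ i(2i−1) = 2Σi² − Σi over i = 1..4.
Σi = 10 and Σi² = 30.
2·30 − 1·10 = 50.

50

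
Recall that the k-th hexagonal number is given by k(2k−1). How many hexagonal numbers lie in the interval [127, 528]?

The n-th hexagonal number is n(2n−1).
Smallest index with value ≥ 127: n = 9 (giving 153).
Largest index with value ≤ 528: n = 16 (giving 496).
Indices 9 through 16: 8 terms.

8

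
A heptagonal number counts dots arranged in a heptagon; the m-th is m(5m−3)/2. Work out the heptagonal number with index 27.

1782

The 27th heptagonal number is n(5n−3)/2 with n = 27.
27·(5·27 − 3)/2 = 27·132/2 = 27·66 = 1782.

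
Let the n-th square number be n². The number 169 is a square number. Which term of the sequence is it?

13

We need n² = 169, so n = √169 = 13.
Check: 13² = 169. ✓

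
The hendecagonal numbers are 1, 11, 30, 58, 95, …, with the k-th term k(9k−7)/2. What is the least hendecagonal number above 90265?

91520

Solve n(9n−7)/2 > 90265 for integer n.
The largest n with value ≤ 90265 is 142 (since 90241 ≤ 90265 < 91520), so the first above is n = 143, value 91520.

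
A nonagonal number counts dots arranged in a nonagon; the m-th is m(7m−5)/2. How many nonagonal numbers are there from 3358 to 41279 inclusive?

The n-th nonagonal number is n(7n−5)/2.
Smallest index with value ≥ 3358: n = 32 (giving 3504).
Largest index with value ≤ 41279: n = 108 (giving 40554).
Indices 32 through 108: 77 terms.

77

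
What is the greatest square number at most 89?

Solve n² ≤ 89 for integer n.
n = 9 gives 81 ≤ 89, while n = 10 gives 100 > 89; so the answer is 81.

81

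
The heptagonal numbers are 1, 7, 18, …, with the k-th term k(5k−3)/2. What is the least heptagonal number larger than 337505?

338008

Solve n(5n−3)/2 > 337505 for integer n.
The largest n with value ≤ 337505 is 367 (since 336172 ≤ 337505 < 338008), so the first above is n = 368, value 338008.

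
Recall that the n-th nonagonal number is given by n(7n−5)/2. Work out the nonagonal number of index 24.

1956

The 24th nonagonal number is n(7n−5)/2 with n = 24.
24·(7·24 − 5)/2 = 24·163/2 = 1956.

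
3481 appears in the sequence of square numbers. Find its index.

59

We need n² = 3481, so n = √3481 = 59.
Check: 59² = 3481. ✓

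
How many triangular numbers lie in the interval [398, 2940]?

The n-th triangular number is n(n+1)/2.
Smallest index with value ≥ 398: n = 28 (giving 406).
Largest index with value ≤ 2940: n = 76 (giving 2926).
Indices 28 through 76: 49 terms.

49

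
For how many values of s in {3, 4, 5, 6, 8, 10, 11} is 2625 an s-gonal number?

1

s = 3: P(3, 71) = 2556 and P(3, 72) = 2628; 2625 is not s-gonal.
s = 4: P(4, 51) = 2601 and P(4, 52) = 2704; 2625 is not s-gonal.
s = 5: P(5, 42) = 2625. ✓
s = 6: P(6, 36) = 2556 and P(6, 37) = 2701; 2625 is not s-gonal.
s = 8: P(8, 29) = 2465 and P(8, 30) = 2640; 2625 is not s-gonal.
s = 10: P(10, 25) = 2425 and P(10, 26) = 2626; 2625 is not s-gonal.
s = 11: P(11, 24) = 2508 and P(11, 25) = 2725; 2625 is not s-gonal.
Hits: s ∈ {5} → 1.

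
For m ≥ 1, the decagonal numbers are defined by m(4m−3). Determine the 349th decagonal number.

486157

The 349th decagonal number is n(4n−3) with n = 349.
349·(4·349 − 3) = 349·1393 = 486157.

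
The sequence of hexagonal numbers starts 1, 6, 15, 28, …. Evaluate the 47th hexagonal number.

The 47th hexagonal number is n(2n−1) with n = 47.
47·(2·47 − 1) = 47·93 = 4371.

4371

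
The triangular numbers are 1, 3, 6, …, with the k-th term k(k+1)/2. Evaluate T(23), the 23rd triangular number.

The 23rd triangular number is n(n+1)/2 with n = 23.
23·24/2 = 552/2 = 276.

276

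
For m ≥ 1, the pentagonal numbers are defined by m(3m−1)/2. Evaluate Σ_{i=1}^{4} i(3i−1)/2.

40

Σ i(3i−1)/2 = (3Σi² − Σi) / 2 over i = 1..4.
Σi = 10 and Σi² = 30.
(3·30 − 1·10) / 2 = 80/2 = 40.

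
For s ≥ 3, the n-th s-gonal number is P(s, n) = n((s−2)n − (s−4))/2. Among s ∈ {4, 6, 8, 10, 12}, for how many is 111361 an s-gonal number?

s = 4: P(4, 333) = 110889 and P(4, 334) = 111556; 111361 is not s-gonal.
s = 6: P(6, 236) = 111156 and P(6, 237) = 112101; 111361 is not s-gonal.
s = 8: P(8, 193) = 111361. ✓
s = 10: P(10, 167) = 111055 and P(10, 168) = 112392; 111361 is not s-gonal.
s = 12: P(12, 149) = 110409 and P(12, 150) = 111900; 111361 is not s-gonal.
Hits: s ∈ {8} → 1.

1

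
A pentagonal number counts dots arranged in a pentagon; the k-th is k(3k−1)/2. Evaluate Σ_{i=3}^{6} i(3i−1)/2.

120

Σ i(3i−1)/2 = (3Σi² − Σi) / 2 over i = 3..6.
Σi = 21 − 3 = 18 and Σi² = 91 − 5 = 86.
(3·86 − 1·18) / 2 = 240/2 = 120.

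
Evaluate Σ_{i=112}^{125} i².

196819

Σ_{i=112}^{125} i² = 658875 − 462056 = 196819.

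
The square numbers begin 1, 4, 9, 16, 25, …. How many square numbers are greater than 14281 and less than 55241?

116

The n-th square number is n².
Smallest index with value > 14281: n = 120 (giving 14400).
Largest index with value < 55241: n = 235 (giving 55225).
Indices 120 through 235: 116 terms.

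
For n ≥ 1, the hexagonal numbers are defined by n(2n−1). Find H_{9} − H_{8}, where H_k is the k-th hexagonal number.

33

Consecutive hexagonal numbers differ by 4n − 3: here 4·9 − 3 = 33.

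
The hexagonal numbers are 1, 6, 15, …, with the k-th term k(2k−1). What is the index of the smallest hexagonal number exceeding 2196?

34

Solve n(2n−1) > 2196 for integer n.
The largest n with value ≤ 2196 is 33 (since 2145 ≤ 2196 < 2278), so the first above is n = 34, value 2278.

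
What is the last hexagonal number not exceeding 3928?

3828

Solve n(2n−1) ≤ 3928 for integer n.
n = 44 gives 3828 ≤ 3928, while n = 45 gives 4005 > 3928; so the answer is 3828.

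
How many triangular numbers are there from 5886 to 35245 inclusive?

The n-th triangular number is n(n+1)/2.
Smallest index with value ≥ 5886: n = 108 (giving 5886).
Largest index with value ≤ 35245: n = 265 (giving 35245).
Indices 108 through 265: 158 terms.

158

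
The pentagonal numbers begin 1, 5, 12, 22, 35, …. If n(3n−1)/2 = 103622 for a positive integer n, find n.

Set n(3n−1)/2 = 103622, giving 3n² − n − 207244 = 0.
So n = (1 + 1577) / 6 = 1578/6 = 263.
Check: 263·(3·263 − 1)/2 = 103622. ✓

263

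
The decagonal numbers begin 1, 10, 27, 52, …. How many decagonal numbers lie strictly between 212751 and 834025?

The n-th decagonal number is n(4n−3).
Smallest index with value > 212751: n = 232 (giving 214600).
Largest index with value < 834025: n = 456 (giving 830376).
Indices 232 through 456: 225 terms.

225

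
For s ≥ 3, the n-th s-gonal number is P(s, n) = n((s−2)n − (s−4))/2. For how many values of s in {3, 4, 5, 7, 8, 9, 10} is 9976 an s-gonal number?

s = 3: P(3, 140) = 9870 and P(3, 141) = 10011; 9976 is not s-gonal.
s = 4: P(4, 99) = 9801 and P(4, 100) = 10000; 9976 is not s-gonal.
s = 5: P(5, 81) = 9801 and P(5, 82) = 10045; 9976 is not s-gonal.
s = 7: P(7, 63) = 9828 and P(7, 64) = 10144; 9976 is not s-gonal.
s = 8: P(8, 58) = 9976. ✓
s = 9: P(9, 53) = 9699 and P(9, 54) = 10071; 9976 is not s-gonal.
s = 10: P(10, 50) = 9850 and P(10, 51) = 10251; 9976 is not s-gonal.
Hits: s ∈ {8} → 1.

1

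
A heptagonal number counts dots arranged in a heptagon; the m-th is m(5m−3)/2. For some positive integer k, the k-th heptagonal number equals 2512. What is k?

32

Set n(5n−3)/2 = 2512, giving 5n² − 3n − 5024 = 0.
The discriminant is 9 + 40·2512 = 100489, and √100489 = 317.
So n = (3 + 317) / 10 = 320/10 = 32.
Check: 32·(5·32 − 3)/2 = 2512. ✓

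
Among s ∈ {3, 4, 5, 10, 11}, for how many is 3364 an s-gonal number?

s = 3: P(3, 81) = 3321 and P(3, 82) = 3403; 3364 is not s-gonal.
s = 4: P(4, 58) = 3364. ✓
s = 5: P(5, 47) = 3290 and P(5, 48) = 3432; 3364 is not s-gonal.
s = 10: P(10, 29) = 3277 and P(10, 30) = 3510; 3364 is not s-gonal.
s = 11: P(11, 27) = 3186 and P(11, 28) = 3430; 3364 is not s-gonal.
Hits: s ∈ {4} → 1.

1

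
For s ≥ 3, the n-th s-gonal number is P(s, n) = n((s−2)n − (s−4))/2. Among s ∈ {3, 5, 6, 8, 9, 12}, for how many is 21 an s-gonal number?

2

s = 3: P(3, 6) = 21. ✓
s = 5: P(5, 3) = 12 and P(5, 4) = 22; 21 is not s-gonal.
s = 6: P(6, 3) = 15 and P(6, 4) = 28; 21 is not s-gonal.
s = 8: P(8, 3) = 21. ✓
s = 9: P(9, 2) = 9 and P(9, 3) = 24; 21 is not s-gonal.
s = 12: P(12, 2) = 12 and P(12, 3) = 33; 21 is not s-gonal.
Hits: s ∈ {3, 8} → 2.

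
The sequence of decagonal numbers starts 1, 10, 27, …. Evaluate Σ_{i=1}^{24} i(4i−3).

Σ i(4i−3) = 4Σi² − 3Σi over i = 1..24.
Σi = 300 and Σi² = 4900.
4·4900 − 3·300 = 18700.

18700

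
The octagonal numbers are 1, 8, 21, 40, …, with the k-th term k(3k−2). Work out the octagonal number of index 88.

23056

The 88th octagonal number is n(3n−2) with n = 88.
88·(3·88 − 2) = 88·262 = 23056.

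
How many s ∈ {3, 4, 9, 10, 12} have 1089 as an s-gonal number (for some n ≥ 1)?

s = 3: P(3, 46) = 1081 and P(3, 47) = 1128; 1089 is not s-gonal.
s = 4: P(4, 33) = 1089. ✓
s = 9: P(9, 18) = 1089. ✓
s = 10: P(10, 16) = 976 and P(10, 17) = 1105; 1089 is not s-gonal.
s = 12: P(12, 15) = 1065 and P(12, 16) = 1216; 1089 is not s-gonal.
Hits: s ∈ {4, 9} → 2.

2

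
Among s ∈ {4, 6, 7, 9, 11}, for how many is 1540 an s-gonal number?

1

s = 4: P(4, 39) = 1521 and P(4, 40) = 1600; 1540 is not s-gonal.
s = 6: P(6, 28) = 1540. ✓
s = 7: P(7, 25) = 1525 and P(7, 26) = 1651; 1540 is not s-gonal.
s = 9: P(9, 21) = 1491 and P(9, 22) = 1639; 1540 is not s-gonal.
s = 11: P(11, 18) = 1395 and P(11, 19) = 1558; 1540 is not s-gonal.
Hits: s ∈ {6} → 1.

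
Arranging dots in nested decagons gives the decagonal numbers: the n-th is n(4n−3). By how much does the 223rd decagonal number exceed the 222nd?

1777

Consecutive decagonal numbers differ by 8n − 7: here 8·223 − 7 = 1777.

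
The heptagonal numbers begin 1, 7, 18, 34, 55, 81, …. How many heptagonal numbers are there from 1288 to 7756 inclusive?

The n-th heptagonal number is n(5n−3)/2.
Smallest index with value ≥ 1288: n = 23 (giving 1288).
Largest index with value ≤ 7756: n = 56 (giving 7756).
Indices 23 through 56: 34 terms.

34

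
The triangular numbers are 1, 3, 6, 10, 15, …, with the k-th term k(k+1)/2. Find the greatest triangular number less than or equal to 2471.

Solve n(n+1)/2 ≤ 2471 for integer n.
n = 69 gives 2415 ≤ 2471, while n = 70 gives 2485 > 2471; so the answer is 2415.

2415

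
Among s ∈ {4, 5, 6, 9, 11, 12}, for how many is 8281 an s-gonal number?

2

s = 4: P(4, 91) = 8281. ✓
s = 5: P(5, 74) = 8177 and P(5, 75) = 8400; 8281 is not s-gonal.
s = 6: P(6, 64) = 8128 and P(6, 65) = 8385; 8281 is not s-gonal.
s = 9: P(9, 49) = 8281. ✓
s = 11: P(11, 43) = 8170 and P(11, 44) = 8558; 8281 is not s-gonal.
s = 12: P(12, 41) = 8241 and P(12, 42) = 8652; 8281 is not s-gonal.
Hits: s ∈ {4, 9} → 2.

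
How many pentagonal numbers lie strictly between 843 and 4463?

The n-th pentagonal number is n(3n−1)/2.
Smallest index with value > 843: n = 24 (giving 852).
Largest index with value < 4463: n = 54 (giving 4347).
Indices 24 through 54: 31 terms.

31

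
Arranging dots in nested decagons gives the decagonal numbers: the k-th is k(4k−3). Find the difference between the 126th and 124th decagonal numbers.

126·(4·126 − 3) = 63126 and 124·(4·124 − 3) = 61132.
Difference: 63126 − 61132 = 1994.

1994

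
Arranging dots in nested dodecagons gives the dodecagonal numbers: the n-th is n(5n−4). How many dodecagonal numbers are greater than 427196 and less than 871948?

The n-th dodecagonal number is n(5n−4).
Smallest index with value > 427196: n = 293 (giving 428073).
Largest index with value < 871948: n = 417 (giving 867777).
Indices 293 through 417: 125 terms.

125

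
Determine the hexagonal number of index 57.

6441

57·(2·57 − 1) = 57·113 = 6441.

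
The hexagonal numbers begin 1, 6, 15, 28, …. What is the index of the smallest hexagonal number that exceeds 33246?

130

Solve n(2n−1) > 33246 for integer n.
The largest n with value ≤ 33246 is 129 (since 33153 ≤ 33246 < 33670), so the first above is n = 130, value 33670.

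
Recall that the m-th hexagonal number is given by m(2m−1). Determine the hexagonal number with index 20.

780

20·(2·20 − 1) = 20·39 = 780.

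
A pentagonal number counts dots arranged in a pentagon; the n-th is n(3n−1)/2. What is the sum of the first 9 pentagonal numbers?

405

Σ i(3i−1)/2 = (3Σi² − Σi) / 2 over i = 1..9.
Σi = 45 and Σi² = 285.
(3·285 − 1·45) / 2 = 810/2 = 405.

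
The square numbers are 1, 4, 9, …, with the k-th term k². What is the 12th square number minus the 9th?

63

12² = 144 and 9² = 81.
Difference: 144 − 81 = 63.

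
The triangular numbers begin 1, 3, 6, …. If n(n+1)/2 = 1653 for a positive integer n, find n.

57

Set n(n+1)/2 = 1653, giving n² + n − 3306 = 0.
The discriminant is 1 + 8·1653 = 13225, and √13225 = 115.
So n = (-1 + 115) / 2 = 114/2 = 57.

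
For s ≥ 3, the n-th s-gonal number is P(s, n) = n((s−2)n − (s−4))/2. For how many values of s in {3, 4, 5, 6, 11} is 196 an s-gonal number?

2

s = 3: P(3, 19) = 190 and P(3, 20) = 210; 196 is not s-gonal.
s = 4: P(4, 14) = 196. ✓
s = 5: P(5, 11) = 176 and P(5, 12) = 210; 196 is not s-gonal.
s = 6: P(6, 10) = 190 and P(6, 11) = 231; 196 is not s-gonal.
s = 11: P(11, 7) = 196. ✓
Hits: s ∈ {4, 11} → 2.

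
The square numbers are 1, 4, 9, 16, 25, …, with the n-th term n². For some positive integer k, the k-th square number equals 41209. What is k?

We need n² = 41209, so n = √41209 = 203.

203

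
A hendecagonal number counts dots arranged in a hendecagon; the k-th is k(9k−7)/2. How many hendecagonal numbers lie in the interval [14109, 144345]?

The n-th hendecagonal number is n(9n−7)/2.
Smallest index with value ≥ 14109: n = 57 (giving 14421).
Largest index with value ≤ 144345: n = 179 (giving 143558).
Indices 57 through 179: 123 terms.

123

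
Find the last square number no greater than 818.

Solve n² ≤ 818 for integer n.
n = 28 gives 784 ≤ 818, while n = 29 gives 841 > 818; so the answer is 784.

784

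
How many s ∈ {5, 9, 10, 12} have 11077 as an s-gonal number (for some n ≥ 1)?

1

s = 5: P(5, 86) = 11051 and P(5, 87) = 11310; 11077 is not s-gonal.
s = 9: P(9, 56) = 10836 and P(9, 57) = 11229; 11077 is not s-gonal.
s = 10: P(10, 53) = 11077. ✓
s = 12: P(12, 47) = 10857 and P(12, 48) = 11328; 11077 is not s-gonal.
Hits: s ∈ {10} → 1.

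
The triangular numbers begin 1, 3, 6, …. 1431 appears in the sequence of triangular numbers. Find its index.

Set n(n+1)/2 = 1431, giving n² + n − 2862 = 0.
So n = (-1 + 107) / 2 = 106/2 = 53.

53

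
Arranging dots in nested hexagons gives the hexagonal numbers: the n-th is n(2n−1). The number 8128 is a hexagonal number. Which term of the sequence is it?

Set n(2n−1) = 8128, giving 2n² − n − 8128 = 0.
The discriminant is 1 + 8·8128 = 65025, and √65025 = 255.
So n = (1 + 255) / 4 = 256/4 = 64.

64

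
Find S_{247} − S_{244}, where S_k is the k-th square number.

247² = 61009 and 244² = 59536.
Difference: 61009 − 59536 = 1473.

1473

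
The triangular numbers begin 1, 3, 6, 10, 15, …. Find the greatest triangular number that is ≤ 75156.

75078

Solve n(n+1)/2 ≤ 75156 for integer n.
n = 387 gives 75078 ≤ 75156, while n = 388 gives 75466 > 75156; so the answer is 75078.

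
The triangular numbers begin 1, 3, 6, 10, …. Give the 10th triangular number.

55

The 10th triangular number is n(n+1)/2 with n = 10.
10·11/2 = 110/2 = 55.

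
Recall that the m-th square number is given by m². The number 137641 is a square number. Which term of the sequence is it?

We need n² = 137641, so n = √137641 = 371.

371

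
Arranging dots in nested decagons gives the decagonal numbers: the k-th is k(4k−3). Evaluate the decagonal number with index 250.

249250

The 250th decagonal number is n(4n−3) with n = 250.
250·(4·250 − 3) = 250·997 = 249250.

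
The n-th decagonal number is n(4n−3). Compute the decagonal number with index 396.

626076

The 396th decagonal number is n(4n−3) with n = 396.
396·(4·396 − 3) = 396·1581 = 626076.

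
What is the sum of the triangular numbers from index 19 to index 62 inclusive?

Σ i(i+1)/2 = (Σi² + Σi) / 2 over i = 19..62.
Σi = 1953 − 171 = 1782 and Σi² = 81375 − 2109 = 79266.
(1·79266 + 1·1782) / 2 = 81048/2 = 40524.

40524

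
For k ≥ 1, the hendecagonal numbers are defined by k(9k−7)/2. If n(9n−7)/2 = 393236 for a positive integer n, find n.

Set n(9n−7)/2 = 393236, giving 9n² − 7n − 786472 = 0.
The discriminant is 49 + 72·393236 = 28313041, and √28313041 = 5321.
So n = (7 + 5321) / 18 = 5328/18 = 296.

296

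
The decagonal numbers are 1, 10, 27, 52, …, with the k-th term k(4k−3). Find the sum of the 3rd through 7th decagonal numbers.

465

Σ i(4i−3) = 4Σi² − 3Σi over i = 3..7.
Σi = 28 − 3 = 25 and Σi² = 140 − 5 = 135.
4·135 − 3·25 = 465.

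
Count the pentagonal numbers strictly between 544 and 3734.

31

The n-th pentagonal number is n(3n−1)/2.
Smallest index with value > 544: n = 20 (giving 590).
Largest index with value < 3734: n = 50 (giving 3725).
Indices 20 through 50: 31 terms.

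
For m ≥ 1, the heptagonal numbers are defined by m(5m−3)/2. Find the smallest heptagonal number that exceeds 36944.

37027

Solve n(5n−3)/2 > 36944 for integer n.
The largest n with value ≤ 36944 is 121 (since 36421 ≤ 36944 < 37027), so the first above is n = 122, value 37027.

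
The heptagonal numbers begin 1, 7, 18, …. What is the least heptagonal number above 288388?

288490

Solve n(5n−3)/2 > 288388 for integer n.
The largest n with value ≤ 288388 is 339 (since 286794 ≤ 288388 < 288490), so the first above is n = 340, value 288490.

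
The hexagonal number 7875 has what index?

63

Set n(2n−1) = 7875, giving 2n² − n − 7875 = 0.
The discriminant is 1 + 8·7875 = 63001, and √63001 = 251.
So n = (1 + 251) / 4 = 252/4 = 63.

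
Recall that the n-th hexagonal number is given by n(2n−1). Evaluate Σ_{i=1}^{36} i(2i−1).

Σ i(2i−1) = 2Σi² − Σi over i = 1..36.
Σi = 666 and Σi² = 16206.
2·16206 − 1·666 = 31746.

31746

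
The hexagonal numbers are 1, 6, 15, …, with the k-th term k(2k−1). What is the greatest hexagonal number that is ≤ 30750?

Solve n(2n−1) ≤ 30750 for integer n.
n = 124 gives 30628 ≤ 30750, while n = 125 gives 31125 > 30750; so the answer is 30628.

30628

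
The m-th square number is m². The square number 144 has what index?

We need n² = 144, so n = √144 = 12.

12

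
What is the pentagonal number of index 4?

22

4·(3·4 − 1)/2 = 4·11/2 = 22.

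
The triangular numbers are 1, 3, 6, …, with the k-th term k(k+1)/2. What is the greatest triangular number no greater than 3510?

Solve n(n+1)/2 ≤ 3510 for integer n.
n = 83 gives 3486 ≤ 3510, while n = 84 gives 3570 > 3510; so the answer is 3486.

3486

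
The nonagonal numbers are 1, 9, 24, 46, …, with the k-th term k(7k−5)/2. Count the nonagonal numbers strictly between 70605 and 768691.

The n-th nonagonal number is n(7n−5)/2.
Smallest index with value > 70605: n = 143 (giving 71214).
Largest index with value < 768691: n = 468 (giving 765414).
Indices 143 through 468: 326 terms.

326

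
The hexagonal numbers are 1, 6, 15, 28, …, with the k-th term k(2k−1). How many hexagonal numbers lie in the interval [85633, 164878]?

The n-th hexagonal number is n(2n−1).
Smallest index with value ≥ 85633: n = 208 (giving 86320).
Largest index with value ≤ 164878: n = 287 (giving 164451).
Indices 208 through 287: 80 terms.

80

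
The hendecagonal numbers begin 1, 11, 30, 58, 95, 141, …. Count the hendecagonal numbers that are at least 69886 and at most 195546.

83

The n-th hendecagonal number is n(9n−7)/2.
Smallest index with value ≥ 69886: n = 126 (giving 71001).
Largest index with value ≤ 195546: n = 208 (giving 193960).
Indices 126 through 208: 83 terms.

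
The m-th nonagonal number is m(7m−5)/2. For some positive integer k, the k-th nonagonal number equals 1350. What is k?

20

Set n(7n−5)/2 = 1350, giving 7n² − 5n − 2700 = 0.
The discriminant is 25 + 56·1350 = 75625, and √75625 = 275.
So n = (5 + 275) / 14 = 280/14 = 20.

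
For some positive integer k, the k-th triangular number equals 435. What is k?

Set n(n+1)/2 = 435, giving n² + n − 870 = 0.
The discriminant is 1 + 8·435 = 3481, and √3481 = 59.
So n = (-1 + 59) / 2 = 58/2 = 29.
Check: 29·30/2 = 435. ✓

29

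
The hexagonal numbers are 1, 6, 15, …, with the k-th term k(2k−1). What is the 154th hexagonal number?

47278

The 154th hexagonal number is n(2n−1) with n = 154.
154·(2·154 − 1) = 154·307 = 47278.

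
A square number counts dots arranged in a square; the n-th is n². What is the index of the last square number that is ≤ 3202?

Solve n² ≤ 3202 for integer n.
n = 56 gives 3136 ≤ 3202, while n = 57 gives 3249 > 3202; so the answer is index 56.

56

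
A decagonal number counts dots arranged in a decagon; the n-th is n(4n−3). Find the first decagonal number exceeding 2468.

2626

Solve n(4n−3) > 2468 for integer n.
The largest n with value ≤ 2468 is 25 (since 2425 ≤ 2468 < 2626), so the first above is n = 26, value 2626.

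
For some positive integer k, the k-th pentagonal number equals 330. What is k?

15

Set n(3n−1)/2 = 330, giving 3n² − n − 660 = 0.
The discriminant is 1 + 24·330 = 7921, and √7921 = 89.
So n = (1 + 89) / 6 = 90/6 = 15.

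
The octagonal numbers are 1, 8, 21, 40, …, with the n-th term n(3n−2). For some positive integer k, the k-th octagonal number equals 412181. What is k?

371

Set n(3n−2) = 412181, giving 3n² − 2n − 412181 = 0.
The discriminant is 4 + 12·412181 = 4946176, and √4946176 = 2224.
So n = (2 + 2224) / 6 = 2226/6 = 371.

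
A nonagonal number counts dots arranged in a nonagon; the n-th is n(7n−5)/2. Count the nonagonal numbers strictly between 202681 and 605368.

175

The n-th nonagonal number is n(7n−5)/2.
Smallest index with value > 202681: n = 242 (giving 204369).
Largest index with value < 605368: n = 416 (giving 604656).
Indices 242 through 416: 175 terms.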